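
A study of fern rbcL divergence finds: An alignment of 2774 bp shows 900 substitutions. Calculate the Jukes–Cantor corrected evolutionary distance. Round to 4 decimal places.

0.4250

p = 900/2774 ≈ 0.324441.
d = −(3/4) ln(1 − 4p/3) = −0.75 ln(1 − 0.432588) = −0.75 ln(0.567412)
  = −0.75 × (-0.566670) = 0.425003 substitutions/site.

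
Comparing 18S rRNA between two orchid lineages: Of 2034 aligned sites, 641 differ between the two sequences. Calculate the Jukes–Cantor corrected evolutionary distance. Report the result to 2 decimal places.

0.41

p = 641/2034 ≈ 0.315143.
d = −(3/4) ln(1 − 4p/3) = −0.75 ln(1 − 0.420191) = −0.75 ln(0.579809)
  = −0.75 × (-0.545057) = 0.408793 substitutions/site.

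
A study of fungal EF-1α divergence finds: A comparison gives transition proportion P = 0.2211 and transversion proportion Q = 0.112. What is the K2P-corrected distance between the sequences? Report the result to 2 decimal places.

0.47

Under the Kimura two-parameter model, d = −½ ln(1 − 2P − Q) − ¼ ln(1 − 2Q).
1 − 2P − Q = 0.4458, giving −½ ln(0.4458) = 0.403942.
1 − 2Q = 0.776, giving −¼ ln(0.776) = 0.063401.
d = 0.403942 + 0.063401 = 0.467343.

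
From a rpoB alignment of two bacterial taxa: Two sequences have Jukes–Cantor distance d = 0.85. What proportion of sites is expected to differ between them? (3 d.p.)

0.509

p = (3/4)(1 − e^(−4d/3)) = 0.75 × (1 − e^(-1.133333)) = 0.75 × (1 − 0.321958) = 0.508532.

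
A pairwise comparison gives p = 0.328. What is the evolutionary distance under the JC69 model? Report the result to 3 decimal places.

d = −(3/4) ln(1 − 4p/3) = −0.75 ln(1 − 0.437333) = −0.75 ln(0.562667)
  = −0.75 × (-0.575067) = 0.431300 substitutions/site.

0.431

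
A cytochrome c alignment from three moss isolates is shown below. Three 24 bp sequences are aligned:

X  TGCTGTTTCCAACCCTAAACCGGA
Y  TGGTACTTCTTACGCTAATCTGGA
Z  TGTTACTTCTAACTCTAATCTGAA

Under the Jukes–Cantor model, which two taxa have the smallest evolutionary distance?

X–Y: 8/24 differ, p = 0.333, d = 0.441.
X–Z: 8/24 differ, p = 0.333, d = 0.441.
Y–Z: 4/24 differ, p = 0.167, d = 0.188.
The smallest distance is between Y and Z.

Y and Z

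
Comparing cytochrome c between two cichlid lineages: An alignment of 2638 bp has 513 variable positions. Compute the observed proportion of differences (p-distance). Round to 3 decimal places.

p = 513/2638 = 0.194465… ≈ 0.194 (to 3 d.p.).

0.194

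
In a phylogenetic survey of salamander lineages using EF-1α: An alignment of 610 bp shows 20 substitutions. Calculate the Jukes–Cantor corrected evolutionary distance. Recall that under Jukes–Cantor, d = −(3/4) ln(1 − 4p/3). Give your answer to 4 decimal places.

0.0335

p = 20/610 ≈ 0.032787.
d = −(3/4) ln(1 − 4p/3) = −0.75 ln(1 − 0.043716) = −0.75 ln(0.956284)
  = −0.75 × (-0.044700) = 0.033525 substitutions/site.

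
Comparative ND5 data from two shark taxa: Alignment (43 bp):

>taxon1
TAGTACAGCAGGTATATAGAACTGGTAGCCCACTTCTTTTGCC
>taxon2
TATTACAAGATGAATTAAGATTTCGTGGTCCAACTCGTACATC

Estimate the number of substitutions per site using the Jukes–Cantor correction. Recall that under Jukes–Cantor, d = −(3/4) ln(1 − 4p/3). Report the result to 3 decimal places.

0.667

The sequences differ at 19 of 43 sites, so p = 19/43 ≈ 0.44186.
d = −(3/4) ln(1 − 4p/3) = −0.75 ln(1 − 0.589147) = −0.75 ln(0.410853)
  = −0.75 × (-0.889520) = 0.667140 substitutions/site.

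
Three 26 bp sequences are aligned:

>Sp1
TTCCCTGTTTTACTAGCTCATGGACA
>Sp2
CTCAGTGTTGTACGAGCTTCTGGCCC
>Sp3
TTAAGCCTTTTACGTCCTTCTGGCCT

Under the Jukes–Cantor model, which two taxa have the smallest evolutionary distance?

Sp1–Sp2: 9/26 differ, p = 0.346, d = 0.464.
Sp1–Sp3: 12/26 differ, p = 0.462, d = 0.717.
Sp2–Sp3: 8/26 differ, p = 0.308, d = 0.396.
The smallest distance is between Sp2 and Sp3.

Sp2 and Sp3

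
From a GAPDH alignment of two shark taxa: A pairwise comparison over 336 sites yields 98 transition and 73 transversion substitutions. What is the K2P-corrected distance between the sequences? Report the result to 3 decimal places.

P = 98/336 ≈ 0.291667 and Q = 73/336 ≈ 0.217262.
Under the Kimura two-parameter model, d = −½ ln(1 − 2P − Q) − ¼ ln(1 − 2Q).
1 − 2P − Q = 0.199404, giving −½ ln(0.199404) = 0.806211.
1 − 2Q = 0.565476, giving −¼ ln(0.565476) = 0.142522.
d = 0.806211 + 0.142522 = 0.948733.

0.949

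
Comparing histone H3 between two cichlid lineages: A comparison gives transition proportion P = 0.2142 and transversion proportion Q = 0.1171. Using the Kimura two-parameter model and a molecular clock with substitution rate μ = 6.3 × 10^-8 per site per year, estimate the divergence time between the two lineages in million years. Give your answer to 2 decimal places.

Under the Kimura two-parameter model, d = −½ ln(1 − 2P − Q) − ¼ ln(1 − 2Q).
1 − 2P − Q = 0.4545, giving −½ ln(0.4545) = 0.394279.
1 − 2Q = 0.7658, giving −¼ ln(0.7658) = 0.066709.
d = 0.394279 + 0.066709 = 0.460988.
Under a molecular clock d = 2μt, so t = d/(2μ) = 0.460988 / (2 × 6.3 × 10^-8) = 3.66 million years.

3.66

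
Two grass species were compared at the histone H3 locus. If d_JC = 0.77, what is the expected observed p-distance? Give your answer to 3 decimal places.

p = (3/4)(1 − e^(−4d/3)) = 0.75 × (1 − e^(-1.026667)) = 0.75 × (1 − 0.358199) = 0.481351.

0.481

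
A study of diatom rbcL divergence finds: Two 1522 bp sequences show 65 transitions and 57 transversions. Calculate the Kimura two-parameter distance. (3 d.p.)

P = 65/1522 ≈ 0.042707 and Q = 57/1522 ≈ 0.037451.
Under the Kimura two-parameter model, d = −½ ln(1 − 2P − Q) − ¼ ln(1 − 2Q).
1 − 2P − Q = 0.877135, giving −½ ln(0.877135) = 0.065547.
1 − 2Q = 0.925098, giving −¼ ln(0.925098) = 0.019464.
d = 0.065547 + 0.019464 = 0.085011.

0.085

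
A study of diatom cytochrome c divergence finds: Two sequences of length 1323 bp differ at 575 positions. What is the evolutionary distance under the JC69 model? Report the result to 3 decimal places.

p = 575/1323 ≈ 0.434618.
d = −(3/4) ln(1 − 4p/3) = −0.75 ln(1 − 0.579491) = −0.75 ln(0.420509)
  = −0.75 × (-0.866289) = 0.649717 substitutions/site.

0.650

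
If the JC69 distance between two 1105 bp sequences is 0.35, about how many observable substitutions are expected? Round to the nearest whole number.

Invert JC69: p = (3/4)(1 − e^(−4d/3)) = 0.75 × (1 − e^(-0.466667)) = 0.75 × (1 − 0.627089) = 0.279683.
Expected differing sites = pL ≈ 0.279683 × 1105 = 309.049715 ≈ 309.

309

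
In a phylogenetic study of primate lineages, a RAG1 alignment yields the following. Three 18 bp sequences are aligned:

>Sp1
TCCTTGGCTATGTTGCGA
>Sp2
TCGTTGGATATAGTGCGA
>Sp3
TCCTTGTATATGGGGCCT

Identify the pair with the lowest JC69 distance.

Sp1–Sp2: 4/18 differ, p = 0.222, d = 0.264.
Sp1–Sp3: 6/18 differ, p = 0.333, d = 0.441.
Sp2–Sp3: 6/18 differ, p = 0.333, d = 0.441.
The smallest distance is between Sp1 and Sp2.

Sp1 and Sp2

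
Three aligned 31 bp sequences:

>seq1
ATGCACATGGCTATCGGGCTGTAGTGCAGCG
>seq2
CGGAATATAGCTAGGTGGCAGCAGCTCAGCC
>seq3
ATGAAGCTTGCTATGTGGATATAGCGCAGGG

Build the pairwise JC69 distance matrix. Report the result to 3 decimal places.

seq1–seq2: 13/31 sites differ → p ≈ 0.419355, d = −0.75 ln(1 − 0.55914) = 0.614271 ≈ 0.614.
seq1–seq3: 10/31 sites differ → p ≈ 0.322581, d = −0.75 ln(1 − 0.430108) = 0.421731 ≈ 0.422.
seq2–seq3: 13/31 sites differ → p ≈ 0.419355, d = −0.75 ln(1 − 0.55914) = 0.614271 ≈ 0.614.

d(seq1,seq2) = 0.614, d(seq1,seq3) = 0.422, d(seq2,seq3) = 0.614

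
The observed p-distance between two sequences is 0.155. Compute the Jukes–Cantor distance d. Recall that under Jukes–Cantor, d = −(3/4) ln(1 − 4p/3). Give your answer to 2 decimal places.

0.17

d = −(3/4) ln(1 − 4p/3) = −0.75 ln(1 − 0.206667) = −0.75 ln(0.793333)
  = −0.75 × (-0.231512) = 0.173634 substitutions/site.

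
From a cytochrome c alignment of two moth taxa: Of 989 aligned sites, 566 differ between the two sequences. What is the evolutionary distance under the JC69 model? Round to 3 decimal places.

p = 566/989 ≈ 0.572295.
d = −(3/4) ln(1 − 4p/3) = −0.75 ln(1 − 0.76306) = −0.75 ln(0.23694)
  = −0.75 × (-1.439948) = 1.079961 substitutions/site.

1.080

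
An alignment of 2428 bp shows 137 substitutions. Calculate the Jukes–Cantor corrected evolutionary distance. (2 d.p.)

0.06

p = 137/2428 ≈ 0.056425.
d = −(3/4) ln(1 − 4p/3) = −0.75 ln(1 − 0.075233) = −0.75 ln(0.924767)
  = −0.75 × (-0.078213) = 0.058660 substitutions/site.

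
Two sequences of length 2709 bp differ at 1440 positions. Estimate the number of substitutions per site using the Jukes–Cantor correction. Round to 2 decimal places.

p = 1440/2709 ≈ 0.531561.
d = −(3/4) ln(1 − 4p/3) = −0.75 ln(1 − 0.708748) = −0.75 ln(0.291252)
  = −0.75 × (-1.233566) = 0.925175 substitutions/site.

0.93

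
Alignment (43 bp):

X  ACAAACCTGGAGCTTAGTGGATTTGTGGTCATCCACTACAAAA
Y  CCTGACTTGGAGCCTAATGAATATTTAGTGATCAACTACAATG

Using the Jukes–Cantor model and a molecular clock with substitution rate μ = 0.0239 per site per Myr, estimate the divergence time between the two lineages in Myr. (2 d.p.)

The sequences differ at 14 of 43 sites, so p = 14/43 ≈ 0.325581.
d = −(3/4) ln(1 − 4p/3) = −0.75 ln(1 − 0.434108) = −0.75 ln(0.565892)
  = −0.75 × (-0.569352) = 0.427014 substitutions/site.
Under a molecular clock d = 2μt, so t = d/(2μ) = 0.427014 / (2 × 0.0239) = 8.93 Myr.

8.93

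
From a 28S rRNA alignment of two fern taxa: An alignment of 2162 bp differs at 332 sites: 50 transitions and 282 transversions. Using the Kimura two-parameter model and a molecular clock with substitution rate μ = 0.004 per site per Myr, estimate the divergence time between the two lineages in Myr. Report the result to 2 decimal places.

21.60

P = 50/2162 ≈ 0.023127 and Q = 282/2162 ≈ 0.130435.
Under the Kimura two-parameter model, d = −½ ln(1 − 2P − Q) − ¼ ln(1 − 2Q).
1 − 2P − Q = 0.823311, giving −½ ln(0.823311) = 0.097211.
1 − 2Q = 0.73913, giving −¼ ln(0.73913) = 0.075570.
d = 0.097211 + 0.075570 = 0.172781.
Under a molecular clock d = 2μt, so t = d/(2μ) = 0.172781 / (2 × 0.004) = 21.60 Myr.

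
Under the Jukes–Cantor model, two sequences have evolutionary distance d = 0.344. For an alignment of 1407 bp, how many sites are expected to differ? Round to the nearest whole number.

388

Invert JC69: p = (3/4)(1 − e^(−4d/3)) = 0.75 × (1 − e^(-0.458667)) = 0.75 × (1 − 0.632126) = 0.275906.
Expected differing sites = pL ≈ 0.275906 × 1407 = 388.199742 ≈ 388.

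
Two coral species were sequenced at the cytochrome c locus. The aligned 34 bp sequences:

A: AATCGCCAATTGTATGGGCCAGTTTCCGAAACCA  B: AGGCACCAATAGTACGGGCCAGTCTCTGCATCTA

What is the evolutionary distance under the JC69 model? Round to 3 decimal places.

0.373

The sequences differ at 10 of 34 sites (2, 3, 5, 11, 15, 24, 27, 29, 31, 33), so p = 10/34 ≈ 0.294118.
d = −(3/4) ln(1 − 4p/3) = −0.75 ln(1 − 0.392157) = −0.75 ln(0.607843)
  = −0.75 × (-0.497839) = 0.373379 substitutions/site.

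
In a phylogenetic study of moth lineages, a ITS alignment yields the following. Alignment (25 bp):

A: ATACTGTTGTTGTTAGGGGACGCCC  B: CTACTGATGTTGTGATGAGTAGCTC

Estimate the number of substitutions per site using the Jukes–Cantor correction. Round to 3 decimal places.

The sequences differ at 8 of 25 sites (1, 7, 14, 16, 18, 20, 21, 24), so p = 8/25 = 0.32.
d = −(3/4) ln(1 − 4p/3) = −0.75 ln(1 − 0.426667) = −0.75 ln(0.573333)
  = −0.75 × (-0.556289) = 0.417217 substitutions/site.

0.417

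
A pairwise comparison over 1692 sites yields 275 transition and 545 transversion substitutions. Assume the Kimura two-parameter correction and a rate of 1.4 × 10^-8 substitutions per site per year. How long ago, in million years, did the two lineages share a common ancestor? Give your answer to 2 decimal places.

27.83

P = 275/1692 ≈ 0.16253 and Q = 545/1692 ≈ 0.322104.
Under the Kimura two-parameter model, d = −½ ln(1 − 2P − Q) − ¼ ln(1 − 2Q).
1 − 2P − Q = 0.352836, giving −½ ln(0.352836) = 0.520876.
1 − 2Q = 0.355792, giving −¼ ln(0.355792) = 0.258352.
d = 0.520876 + 0.258352 = 0.779228.
Under a molecular clock d = 2μt, so t = d/(2μ) = 0.779228 / (2 × 1.4 × 10^-8) = 27.83 million years.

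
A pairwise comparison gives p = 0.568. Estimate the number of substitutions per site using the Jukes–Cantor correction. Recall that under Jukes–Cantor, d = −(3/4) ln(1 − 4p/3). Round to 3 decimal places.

1.062

d = −(3/4) ln(1 − 4p/3) = −0.75 ln(1 − 0.757333) = −0.75 ln(0.242667)
  = −0.75 × (-1.416065) = 1.062049 substitutions/site.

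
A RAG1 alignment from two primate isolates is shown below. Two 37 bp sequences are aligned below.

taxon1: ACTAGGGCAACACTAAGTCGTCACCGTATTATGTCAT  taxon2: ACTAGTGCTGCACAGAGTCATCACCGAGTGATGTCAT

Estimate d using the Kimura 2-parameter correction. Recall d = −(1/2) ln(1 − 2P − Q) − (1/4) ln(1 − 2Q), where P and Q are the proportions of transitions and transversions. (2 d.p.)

Of 37 sites, 4 differences are transitions and 5 are transversions, so P = 4/37 ≈ 0.108108 and Q = 5/37 ≈ 0.135135.
Under the Kimura two-parameter model, d = −½ ln(1 − 2P − Q) − ¼ ln(1 − 2Q).
1 − 2P − Q = 0.648649, giving −½ ln(0.648649) = 0.216432.
1 − 2Q = 0.72973, giving −¼ ln(0.72973) = 0.078770.
d = 0.216432 + 0.078770 = 0.295202.

0.30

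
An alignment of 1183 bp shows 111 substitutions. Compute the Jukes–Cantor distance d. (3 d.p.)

p = 111/1183 ≈ 0.093829.
d = −(3/4) ln(1 − 4p/3) = −0.75 ln(1 − 0.125105) = −0.75 ln(0.874895)
  = −0.75 × (-0.133651) = 0.100238 substitutions/site.

0.100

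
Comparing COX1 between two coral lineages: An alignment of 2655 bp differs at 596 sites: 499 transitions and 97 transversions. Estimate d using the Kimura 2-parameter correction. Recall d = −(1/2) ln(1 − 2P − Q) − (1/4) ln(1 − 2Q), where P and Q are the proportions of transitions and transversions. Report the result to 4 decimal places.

0.2848

P = 499/2655 ≈ 0.187947 and Q = 97/2655 ≈ 0.036535.
Under the Kimura two-parameter model, d = −½ ln(1 − 2P − Q) − ¼ ln(1 − 2Q).
1 − 2P − Q = 0.587571, giving −½ ln(0.587571) = 0.265879.
1 − 2Q = 0.92693, giving −¼ ln(0.92693) = 0.018969.
d = 0.265879 + 0.018969 = 0.284848.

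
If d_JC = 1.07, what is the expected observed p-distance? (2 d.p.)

p = (3/4)(1 − e^(−4d/3)) = 0.75 × (1 − e^(-1.426667)) = 0.75 × (1 − 0.240108) = 0.569919.

0.57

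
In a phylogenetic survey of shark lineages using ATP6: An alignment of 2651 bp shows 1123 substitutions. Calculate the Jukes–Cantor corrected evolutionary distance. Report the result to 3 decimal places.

p = 1123/2651 ≈ 0.423614.
d = −(3/4) ln(1 − 4p/3) = −0.75 ln(1 − 0.564819) = −0.75 ln(0.435181)
  = −0.75 × (-0.831993) = 0.623995 substitutions/site.

0.624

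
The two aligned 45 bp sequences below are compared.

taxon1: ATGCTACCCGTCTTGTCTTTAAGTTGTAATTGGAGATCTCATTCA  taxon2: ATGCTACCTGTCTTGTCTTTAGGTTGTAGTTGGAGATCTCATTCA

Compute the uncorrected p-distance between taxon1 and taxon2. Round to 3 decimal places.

0.067

The sequences differ at 3 of 45 positions (sites 9, 22, 29).
p = 3/45 = 0.066666… ≈ 0.067 (to 3 d.p.).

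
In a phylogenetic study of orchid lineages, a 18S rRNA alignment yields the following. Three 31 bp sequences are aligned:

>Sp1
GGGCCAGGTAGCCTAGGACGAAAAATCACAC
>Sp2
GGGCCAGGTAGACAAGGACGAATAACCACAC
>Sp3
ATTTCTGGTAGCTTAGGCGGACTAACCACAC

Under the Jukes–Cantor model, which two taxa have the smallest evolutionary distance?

Sp1 and Sp2

Sp1–Sp2: 4/31 differ, p = 0.129, d = 0.142.
Sp1–Sp3: 11/31 differ, p = 0.355, d = 0.481.
Sp2–Sp3: 11/31 differ, p = 0.355, d = 0.481.
The smallest distance is between Sp1 and Sp2.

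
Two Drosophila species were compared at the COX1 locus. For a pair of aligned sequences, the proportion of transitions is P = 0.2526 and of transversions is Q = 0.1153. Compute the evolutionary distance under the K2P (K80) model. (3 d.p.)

Under the Kimura two-parameter model, d = −½ ln(1 − 2P − Q) − ¼ ln(1 − 2Q).
1 − 2P − Q = 0.3795, giving −½ ln(0.3795) = 0.484450.
1 − 2Q = 0.7694, giving −¼ ln(0.7694) = 0.065536.
d = 0.484450 + 0.065536 = 0.549986.

0.550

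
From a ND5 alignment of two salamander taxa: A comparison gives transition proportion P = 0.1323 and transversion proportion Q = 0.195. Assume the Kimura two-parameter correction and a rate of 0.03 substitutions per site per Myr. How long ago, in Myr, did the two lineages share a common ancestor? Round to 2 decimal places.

Under the Kimura two-parameter model, d = −½ ln(1 − 2P − Q) − ¼ ln(1 − 2Q).
1 − 2P − Q = 0.5404, giving −½ ln(0.5404) = 0.307723.
1 − 2Q = 0.61, giving −¼ ln(0.61) = 0.123574.
d = 0.307723 + 0.123574 = 0.431297.
Under a molecular clock d = 2μt, so t = d/(2μ) = 0.431297 / (2 × 0.03) = 7.19 Myr.

7.19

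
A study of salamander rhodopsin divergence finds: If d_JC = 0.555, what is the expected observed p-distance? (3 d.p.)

p = (3/4)(1 − e^(−4d/3)) = 0.75 × (1 − e^(-0.74)) = 0.75 × (1 − 0.477114) = 0.392165.

0.392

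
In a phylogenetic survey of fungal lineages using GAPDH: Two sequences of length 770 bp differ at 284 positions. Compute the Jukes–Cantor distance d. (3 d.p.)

p = 284/770 ≈ 0.368831.
d = −(3/4) ln(1 − 4p/3) = −0.75 ln(1 − 0.491775) = −0.75 ln(0.508225)
  = −0.75 × (-0.676831) = 0.507623 substitutions/site.

0.508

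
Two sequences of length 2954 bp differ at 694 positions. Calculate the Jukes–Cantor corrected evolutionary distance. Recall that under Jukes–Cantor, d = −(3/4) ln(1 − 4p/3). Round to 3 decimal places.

p = 694/2954 ≈ 0.234936.
d = −(3/4) ln(1 − 4p/3) = −0.75 ln(1 − 0.313248) = −0.75 ln(0.686752)
  = −0.75 × (-0.375782) = 0.281837 substitutions/site.

0.282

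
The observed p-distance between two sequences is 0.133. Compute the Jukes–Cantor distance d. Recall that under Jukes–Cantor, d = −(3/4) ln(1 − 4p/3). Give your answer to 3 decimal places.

0.146

d = −(3/4) ln(1 − 4p/3) = −0.75 ln(1 − 0.177333) = −0.75 ln(0.822667)
  = −0.75 × (-0.195204) = 0.146403 substitutions/site.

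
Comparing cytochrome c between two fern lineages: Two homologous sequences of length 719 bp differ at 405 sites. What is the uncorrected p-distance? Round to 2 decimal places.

0.56

p = 405/719 = 0.563282… ≈ 0.56 (to 2 d.p.).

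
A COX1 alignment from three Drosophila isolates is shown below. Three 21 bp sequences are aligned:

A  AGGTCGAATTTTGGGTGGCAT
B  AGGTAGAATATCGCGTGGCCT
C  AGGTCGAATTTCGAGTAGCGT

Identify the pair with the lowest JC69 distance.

A and C

A–B: 5/21 differ, p = 0.238, d = 0.286.
A–C: 4/21 differ, p = 0.190, d = 0.220.
B–C: 5/21 differ, p = 0.238, d = 0.286.
The smallest distance is between A and C.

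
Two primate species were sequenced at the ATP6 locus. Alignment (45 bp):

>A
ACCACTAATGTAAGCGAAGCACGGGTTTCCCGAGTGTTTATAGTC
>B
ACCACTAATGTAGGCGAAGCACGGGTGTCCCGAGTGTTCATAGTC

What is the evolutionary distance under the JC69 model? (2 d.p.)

0.07

The sequences differ at 3 of 45 sites (13, 27, 39), so p = 3/45 ≈ 0.066667.
d = −(3/4) ln(1 − 4p/3) = −0.75 ln(1 − 0.088889) = −0.75 ln(0.911111)
  = −0.75 × (-0.093091) = 0.069818 substitutions/site.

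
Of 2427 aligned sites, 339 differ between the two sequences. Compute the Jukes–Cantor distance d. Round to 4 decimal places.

0.1546

p = 339/2427 ≈ 0.139679.
d = −(3/4) ln(1 − 4p/3) = −0.75 ln(1 − 0.186239) = −0.75 ln(0.813761)
  = −0.75 × (-0.206089) = 0.154567 substitutions/site.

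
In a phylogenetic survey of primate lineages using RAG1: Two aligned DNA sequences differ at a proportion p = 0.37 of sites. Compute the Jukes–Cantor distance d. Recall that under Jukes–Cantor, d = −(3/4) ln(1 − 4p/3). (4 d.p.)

0.5099

d = −(3/4) ln(1 − 4p/3) = −0.75 ln(1 − 0.493333) = −0.75 ln(0.506667)
  = −0.75 × (-0.679901) = 0.509926 substitutions/site.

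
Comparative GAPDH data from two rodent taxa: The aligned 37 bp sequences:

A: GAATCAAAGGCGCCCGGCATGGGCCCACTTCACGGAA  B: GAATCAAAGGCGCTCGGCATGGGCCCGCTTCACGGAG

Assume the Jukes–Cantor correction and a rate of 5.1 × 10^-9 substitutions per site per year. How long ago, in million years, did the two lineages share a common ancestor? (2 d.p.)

The sequences differ at 3 of 37 sites (14, 27, 37), so p = 3/37 ≈ 0.081081.
d = −(3/4) ln(1 − 4p/3) = −0.75 ln(1 − 0.108108) = −0.75 ln(0.891892)
  = −0.75 × (-0.114410) = 0.085808 substitutions/site.
Under a molecular clock d = 2μt, so t = d/(2μ) = 0.085808 / (2 × 5.1 × 10^-9) = 8.41 million years.

8.41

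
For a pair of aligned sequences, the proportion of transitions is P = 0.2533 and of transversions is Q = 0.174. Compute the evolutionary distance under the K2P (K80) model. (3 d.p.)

0.678

Under the Kimura two-parameter model, d = −½ ln(1 − 2P − Q) − ¼ ln(1 − 2Q).
1 − 2P − Q = 0.3194, giving −½ ln(0.3194) = 0.570656.
1 − 2Q = 0.652, giving −¼ ln(0.652) = 0.106928.
d = 0.570656 + 0.106928 = 0.677584.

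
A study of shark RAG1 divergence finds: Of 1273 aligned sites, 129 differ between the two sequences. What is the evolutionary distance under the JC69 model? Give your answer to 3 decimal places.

p = 129/1273 ≈ 0.101335.
d = −(3/4) ln(1 − 4p/3) = −0.75 ln(1 − 0.135113) = −0.75 ln(0.864887)
  = −0.75 × (-0.145156) = 0.108867 substitutions/site.

0.109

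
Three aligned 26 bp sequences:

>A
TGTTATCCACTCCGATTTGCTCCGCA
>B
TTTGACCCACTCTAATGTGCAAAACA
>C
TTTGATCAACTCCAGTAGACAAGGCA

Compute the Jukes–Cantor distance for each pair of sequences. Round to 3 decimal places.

d(A,B) = 0.539, d(A,C) = 0.623, d(B,C) = 0.464

A–B: 10/26 sites differ → p ≈ 0.384615, d = −0.75 ln(1 − 0.51282) = 0.539341 ≈ 0.539.
A–C: 11/26 sites differ → p ≈ 0.423077, d = −0.75 ln(1 − 0.564103) = 0.622762 ≈ 0.623.
B–C: 9/26 sites differ → p ≈ 0.346154, d = −0.75 ln(1 − 0.461539) = 0.464280 ≈ 0.464.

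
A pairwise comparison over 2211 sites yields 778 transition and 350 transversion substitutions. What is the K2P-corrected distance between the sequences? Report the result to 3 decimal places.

1.086

P = 778/2211 ≈ 0.351877 and Q = 350/2211 ≈ 0.158299.
Under the Kimura two-parameter model, d = −½ ln(1 − 2P − Q) − ¼ ln(1 − 2Q).
1 − 2P − Q = 0.137947, giving −½ ln(0.137947) = 0.990443.
1 − 2Q = 0.683402, giving −¼ ln(0.683402) = 0.095168.
d = 0.990443 + 0.095168 = 1.085611.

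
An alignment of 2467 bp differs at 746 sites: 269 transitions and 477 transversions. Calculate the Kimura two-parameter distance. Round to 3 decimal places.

0.387

P = 269/2467 ≈ 0.109039 and Q = 477/2467 ≈ 0.193352.
Under the Kimura two-parameter model, d = −½ ln(1 − 2P − Q) − ¼ ln(1 − 2Q).
1 − 2P − Q = 0.58857, giving −½ ln(0.58857) = 0.265030.
1 − 2Q = 0.613296, giving −¼ ln(0.613296) = 0.122227.
d = 0.265030 + 0.122227 = 0.387257.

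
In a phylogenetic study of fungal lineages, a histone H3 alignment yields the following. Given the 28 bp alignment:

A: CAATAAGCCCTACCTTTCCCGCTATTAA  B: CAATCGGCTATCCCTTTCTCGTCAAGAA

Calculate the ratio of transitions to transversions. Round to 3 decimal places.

1.000

Transitions are A↔G and C↔T; transversions are all other mismatches.
Transitions: 5. Transversions: 5.
R = 5/5 = 1.000.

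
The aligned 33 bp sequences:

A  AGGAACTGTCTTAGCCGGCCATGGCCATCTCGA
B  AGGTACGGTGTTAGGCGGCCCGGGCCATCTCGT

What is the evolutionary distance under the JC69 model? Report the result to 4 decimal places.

The sequences differ at 7 of 33 sites (4, 7, 10, 15, 21, 22, 33), so p = 7/33 ≈ 0.212121.
d = −(3/4) ln(1 − 4p/3) = −0.75 ln(1 − 0.282828) = −0.75 ln(0.717172)
  = −0.75 × (-0.332440) = 0.249330 substitutions/site.

0.2493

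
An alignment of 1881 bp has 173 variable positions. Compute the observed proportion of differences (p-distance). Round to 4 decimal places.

p = 173/1881 = 0.091972… ≈ 0.0920 (to 4 d.p.).

0.0920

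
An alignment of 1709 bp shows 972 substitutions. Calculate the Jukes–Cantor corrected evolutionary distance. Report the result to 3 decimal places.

p = 972/1709 ≈ 0.568754.
d = −(3/4) ln(1 − 4p/3) = −0.75 ln(1 − 0.758339) = −0.75 ln(0.241661)
  = −0.75 × (-1.420219) = 1.065164 substitutions/site.

1.065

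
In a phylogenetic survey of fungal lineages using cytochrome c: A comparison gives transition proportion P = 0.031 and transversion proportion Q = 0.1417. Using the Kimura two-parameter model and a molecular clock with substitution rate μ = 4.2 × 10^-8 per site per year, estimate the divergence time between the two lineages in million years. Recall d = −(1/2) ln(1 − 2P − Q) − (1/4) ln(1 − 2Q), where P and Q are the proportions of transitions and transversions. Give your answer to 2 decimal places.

2.35

Under the Kimura two-parameter model, d = −½ ln(1 − 2P − Q) − ¼ ln(1 − 2Q).
1 − 2P − Q = 0.7963, giving −½ ln(0.7963) = 0.113890.
1 − 2Q = 0.7166, giving −¼ ln(0.7166) = 0.083309.
d = 0.113890 + 0.083309 = 0.197199.
Under a molecular clock d = 2μt, so t = d/(2μ) = 0.197199 / (2 × 4.2 × 10^-8) = 2.35 million years.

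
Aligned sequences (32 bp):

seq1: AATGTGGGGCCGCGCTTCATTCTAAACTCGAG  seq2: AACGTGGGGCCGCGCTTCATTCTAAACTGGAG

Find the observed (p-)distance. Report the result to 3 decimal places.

0.063

The sequences differ at 2 of 32 positions (sites 3, 29).
p = 2/32 = 0.0625 ≈ 0.063 (to 3 d.p.).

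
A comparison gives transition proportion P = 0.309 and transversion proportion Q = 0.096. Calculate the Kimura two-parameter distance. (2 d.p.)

0.68

Under the Kimura two-parameter model, d = −½ ln(1 − 2P − Q) − ¼ ln(1 − 2Q).
1 − 2P − Q = 0.286, giving −½ ln(0.286) = 0.625882.
1 − 2Q = 0.808, giving −¼ ln(0.808) = 0.053298.
d = 0.625882 + 0.053298 = 0.679180.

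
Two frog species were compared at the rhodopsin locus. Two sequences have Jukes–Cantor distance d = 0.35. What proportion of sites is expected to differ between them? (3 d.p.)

p = (3/4)(1 − e^(−4d/3)) = 0.75 × (1 − e^(-0.466667)) = 0.75 × (1 − 0.627089) = 0.279683.

0.280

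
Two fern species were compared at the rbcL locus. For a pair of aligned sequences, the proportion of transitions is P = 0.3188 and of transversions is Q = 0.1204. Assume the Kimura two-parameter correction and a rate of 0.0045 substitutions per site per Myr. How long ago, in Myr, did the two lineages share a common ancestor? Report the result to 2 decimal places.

Under the Kimura two-parameter model, d = −½ ln(1 − 2P − Q) − ¼ ln(1 − 2Q).
1 − 2P − Q = 0.242, giving −½ ln(0.242) = 0.709409.
1 − 2Q = 0.7592, giving −¼ ln(0.7592) = 0.068873.
d = 0.709409 + 0.068873 = 0.778282.
Under a molecular clock d = 2μt, so t = d/(2μ) = 0.778282 / (2 × 0.0045) = 86.48 Myr.

86.48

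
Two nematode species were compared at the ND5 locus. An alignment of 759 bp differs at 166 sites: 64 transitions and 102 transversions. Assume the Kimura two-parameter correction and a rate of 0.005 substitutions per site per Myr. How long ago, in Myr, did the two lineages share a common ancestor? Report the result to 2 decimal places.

25.88

P = 64/759 ≈ 0.084321 and Q = 102/759 ≈ 0.134387.
Under the Kimura two-parameter model, d = −½ ln(1 − 2P − Q) − ¼ ln(1 − 2Q).
1 − 2P − Q = 0.696971, giving −½ ln(0.696971) = 0.180506.
1 − 2Q = 0.731226, giving −¼ ln(0.731226) = 0.078258.
d = 0.180506 + 0.078258 = 0.258764.
Under a molecular clock d = 2μt, so t = d/(2μ) = 0.258764 / (2 × 0.005) = 25.88 Myr.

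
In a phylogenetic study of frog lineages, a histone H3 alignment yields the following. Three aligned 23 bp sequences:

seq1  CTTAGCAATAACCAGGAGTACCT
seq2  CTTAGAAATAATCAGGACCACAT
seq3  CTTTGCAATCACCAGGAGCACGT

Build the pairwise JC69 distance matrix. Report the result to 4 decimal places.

d(seq1,seq2) = 0.2567, d(seq1,seq3) = 0.1979, d(seq2,seq3) = 0.3206

seq1–seq2: 5/23 sites differ → p ≈ 0.217391, d = −0.75 ln(1 − 0.289855) = 0.256715 ≈ 0.2567.
seq1–seq3: 4/23 sites differ → p ≈ 0.173913, d = −0.75 ln(1 − 0.231884) = 0.197861 ≈ 0.1979.
seq2–seq3: 6/23 sites differ → p ≈ 0.26087, d = −0.75 ln(1 − 0.347827) = 0.320584 ≈ 0.3206.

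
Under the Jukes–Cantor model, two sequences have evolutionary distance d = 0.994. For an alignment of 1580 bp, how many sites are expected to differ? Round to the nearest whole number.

870

Invert JC69: p = (3/4)(1 − e^(−4d/3)) = 0.75 × (1 − e^(-1.325333)) = 0.75 × (1 − 0.265714) = 0.550715.
Expected differing sites = pL ≈ 0.550715 × 1580 = 870.1297 ≈ 870.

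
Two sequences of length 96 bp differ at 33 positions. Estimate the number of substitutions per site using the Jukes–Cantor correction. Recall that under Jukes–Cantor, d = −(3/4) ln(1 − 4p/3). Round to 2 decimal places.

p = 33/96 = 0.34375.
d = −(3/4) ln(1 − 4p/3) = −0.75 ln(1 − 0.458333) = −0.75 ln(0.541667)
  = −0.75 × (-0.613104) = 0.459828 substitutions/site.

0.46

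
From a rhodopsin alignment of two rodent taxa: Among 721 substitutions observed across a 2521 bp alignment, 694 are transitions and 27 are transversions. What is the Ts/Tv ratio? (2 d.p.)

R = 694/27 = 25.703703… ≈ 25.70 (to 2 d.p.).

25.70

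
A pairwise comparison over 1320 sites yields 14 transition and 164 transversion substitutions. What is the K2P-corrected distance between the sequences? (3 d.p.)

0.150

P = 14/1320 ≈ 0.010606 and Q = 164/1320 ≈ 0.124242.
Under the Kimura two-parameter model, d = −½ ln(1 − 2P − Q) − ¼ ln(1 − 2Q).
1 − 2P − Q = 0.854546, giving −½ ln(0.854546) = 0.078592.
1 − 2Q = 0.751516, giving −¼ ln(0.751516) = 0.071416.
d = 0.078592 + 0.071416 = 0.150008.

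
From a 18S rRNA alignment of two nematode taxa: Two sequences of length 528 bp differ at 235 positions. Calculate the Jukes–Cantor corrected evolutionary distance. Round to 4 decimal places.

p = 235/528 ≈ 0.445076.
d = −(3/4) ln(1 − 4p/3) = −0.75 ln(1 − 0.593435) = −0.75 ln(0.406565)
  = −0.75 × (-0.900011) = 0.675008 substitutions/site.

0.6750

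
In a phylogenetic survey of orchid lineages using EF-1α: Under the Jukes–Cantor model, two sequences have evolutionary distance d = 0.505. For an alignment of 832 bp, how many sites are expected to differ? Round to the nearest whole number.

Invert JC69: p = (3/4)(1 − e^(−4d/3)) = 0.75 × (1 − e^(-0.673333)) = 0.75 × (1 − 0.510006) = 0.367496.
Expected differing sites = pL ≈ 0.367496 × 832 = 305.756672 ≈ 306.

306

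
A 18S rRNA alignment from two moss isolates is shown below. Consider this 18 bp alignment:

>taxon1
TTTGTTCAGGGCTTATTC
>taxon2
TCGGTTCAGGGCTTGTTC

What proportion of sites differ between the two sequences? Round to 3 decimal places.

0.167

The sequences differ at 3 of 18 positions (sites 2, 3, 15).
p = 3/18 = 0.166666… ≈ 0.167 (to 3 d.p.).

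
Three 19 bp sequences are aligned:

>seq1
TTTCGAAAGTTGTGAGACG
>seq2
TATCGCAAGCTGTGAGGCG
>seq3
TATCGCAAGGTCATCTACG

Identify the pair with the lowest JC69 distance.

seq1–seq2: 4/19 differ, p = 0.211, d = 0.247.
seq1–seq3: 8/19 differ, p = 0.421, d = 0.618.
seq2–seq3: 7/19 differ, p = 0.368, d = 0.507.
The smallest distance is between seq1 and seq2.

seq1 and seq2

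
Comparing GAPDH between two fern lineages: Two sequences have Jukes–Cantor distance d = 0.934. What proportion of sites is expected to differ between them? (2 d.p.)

0.53

p = (3/4)(1 − e^(−4d/3)) = 0.75 × (1 − e^(-1.245333)) = 0.75 × (1 − 0.287845) = 0.534116.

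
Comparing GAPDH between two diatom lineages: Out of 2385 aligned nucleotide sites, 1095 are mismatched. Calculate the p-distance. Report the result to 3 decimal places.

p = 1095/2385 = 0.459119… ≈ 0.459 (to 3 d.p.).

0.459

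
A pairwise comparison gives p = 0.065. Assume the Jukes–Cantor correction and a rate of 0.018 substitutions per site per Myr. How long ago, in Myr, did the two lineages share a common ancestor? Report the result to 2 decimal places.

d = −(3/4) ln(1 − 4p/3) = −0.75 ln(1 − 0.086667) = −0.75 ln(0.913333)
  = −0.75 × (-0.090655) = 0.067991 substitutions/site.
Under a molecular clock d = 2μt, so t = d/(2μ) = 0.067991 / (2 × 0.018) = 1.89 Myr.

1.89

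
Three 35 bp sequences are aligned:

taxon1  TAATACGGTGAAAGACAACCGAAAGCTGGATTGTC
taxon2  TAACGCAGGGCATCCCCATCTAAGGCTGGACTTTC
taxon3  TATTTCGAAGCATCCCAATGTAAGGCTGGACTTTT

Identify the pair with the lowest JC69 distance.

taxon2 and taxon3

taxon1–taxon2: 14/35 differ, p = 0.400, d = 0.572.
taxon1–taxon3: 15/35 differ, p = 0.429, d = 0.635.
taxon2–taxon3: 9/35 differ, p = 0.257, d = 0.315.
The smallest distance is between taxon2 and taxon3.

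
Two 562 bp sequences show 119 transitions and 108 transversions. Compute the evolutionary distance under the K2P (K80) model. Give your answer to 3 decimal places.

0.599

P = 119/562 ≈ 0.211744 and Q = 108/562 ≈ 0.192171.
Under the Kimura two-parameter model, d = −½ ln(1 − 2P − Q) − ¼ ln(1 − 2Q).
1 − 2P − Q = 0.384341, giving −½ ln(0.384341) = 0.478113.
1 − 2Q = 0.615658, giving −¼ ln(0.615658) = 0.121266.
d = 0.478113 + 0.121266 = 0.599379.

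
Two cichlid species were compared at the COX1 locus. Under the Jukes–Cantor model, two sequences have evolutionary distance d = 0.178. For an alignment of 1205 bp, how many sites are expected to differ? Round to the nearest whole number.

191

Invert JC69: p = (3/4)(1 − e^(−4d/3)) = 0.75 × (1 − e^(-0.237333)) = 0.75 × (1 − 0.788729) = 0.158453.
Expected differing sites = pL ≈ 0.158453 × 1205 = 190.935865 ≈ 191.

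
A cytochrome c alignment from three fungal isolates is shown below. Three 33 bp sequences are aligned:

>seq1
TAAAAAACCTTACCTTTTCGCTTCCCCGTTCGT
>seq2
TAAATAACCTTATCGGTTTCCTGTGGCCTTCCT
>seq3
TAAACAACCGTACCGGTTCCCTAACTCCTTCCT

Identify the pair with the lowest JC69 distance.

seq1–seq2: 12/33 differ, p = 0.364, d = 0.497.
seq1–seq3: 10/33 differ, p = 0.303, d = 0.388.
seq2–seq3: 8/33 differ, p = 0.242, d = 0.293.
The smallest distance is between seq2 and seq3.

seq2 and seq3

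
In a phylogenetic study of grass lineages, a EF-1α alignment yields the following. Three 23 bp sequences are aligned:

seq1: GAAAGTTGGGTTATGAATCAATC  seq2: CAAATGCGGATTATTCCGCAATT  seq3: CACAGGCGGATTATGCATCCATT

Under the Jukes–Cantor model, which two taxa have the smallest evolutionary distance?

seq2 and seq3

seq1–seq2: 10/23 differ, p = 0.435, d = 0.650.
seq1–seq3: 8/23 differ, p = 0.348, d = 0.467.
seq2–seq3: 6/23 differ, p = 0.261, d = 0.321.
The smallest distance is between seq2 and seq3.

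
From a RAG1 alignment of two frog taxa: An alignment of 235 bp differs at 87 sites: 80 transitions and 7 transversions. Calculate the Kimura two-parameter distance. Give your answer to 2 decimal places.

0.64

P = 80/235 ≈ 0.340426 and Q = 7/235 ≈ 0.029787.
Under the Kimura two-parameter model, d = −½ ln(1 − 2P − Q) − ¼ ln(1 − 2Q).
1 − 2P − Q = 0.289361, giving −½ ln(0.289361) = 0.620040.
1 − 2Q = 0.940426, giving −¼ ln(0.940426) = 0.015356.
d = 0.620040 + 0.015356 = 0.635396.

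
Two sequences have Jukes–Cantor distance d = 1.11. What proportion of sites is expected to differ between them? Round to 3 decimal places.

0.579

p = (3/4)(1 − e^(−4d/3)) = 0.75 × (1 − e^(-1.48)) = 0.75 × (1 − 0.227638) = 0.579272.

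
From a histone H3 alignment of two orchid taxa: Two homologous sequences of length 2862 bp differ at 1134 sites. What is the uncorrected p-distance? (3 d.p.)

p = 1134/2862 = 0.396226… ≈ 0.396 (to 3 d.p.).

0.396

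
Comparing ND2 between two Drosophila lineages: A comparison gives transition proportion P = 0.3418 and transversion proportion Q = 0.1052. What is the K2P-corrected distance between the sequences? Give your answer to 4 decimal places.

Under the Kimura two-parameter model, d = −½ ln(1 − 2P − Q) − ¼ ln(1 − 2Q).
1 − 2P − Q = 0.2112, giving −½ ln(0.2112) = 0.777475.
1 − 2Q = 0.7896, giving −¼ ln(0.7896) = 0.059057.
d = 0.777475 + 0.059057 = 0.836532.

0.8365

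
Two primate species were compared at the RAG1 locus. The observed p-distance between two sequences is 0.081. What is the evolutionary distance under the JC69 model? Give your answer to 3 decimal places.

d = −(3/4) ln(1 − 4p/3) = −0.75 ln(1 − 0.108) = −0.75 ln(0.892)
  = −0.75 × (-0.114289) = 0.085717 substitutions/site.

0.086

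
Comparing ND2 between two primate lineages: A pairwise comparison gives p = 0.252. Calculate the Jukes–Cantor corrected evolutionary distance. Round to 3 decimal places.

d = −(3/4) ln(1 − 4p/3) = −0.75 ln(1 − 0.336) = −0.75 ln(0.664)
  = −0.75 × (-0.409473) = 0.307105 substitutions/site.

0.307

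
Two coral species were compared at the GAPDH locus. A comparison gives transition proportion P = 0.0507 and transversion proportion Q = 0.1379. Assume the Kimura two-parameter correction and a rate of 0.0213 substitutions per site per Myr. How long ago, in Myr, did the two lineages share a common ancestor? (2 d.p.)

Under the Kimura two-parameter model, d = −½ ln(1 − 2P − Q) − ¼ ln(1 − 2Q).
1 − 2P − Q = 0.7607, giving −½ ln(0.7607) = 0.136758.
1 − 2Q = 0.7242, giving −¼ ln(0.7242) = 0.080672.
d = 0.136758 + 0.080672 = 0.217430.
Under a molecular clock d = 2μt, so t = d/(2μ) = 0.217430 / (2 × 0.0213) = 5.10 Myr.

5.10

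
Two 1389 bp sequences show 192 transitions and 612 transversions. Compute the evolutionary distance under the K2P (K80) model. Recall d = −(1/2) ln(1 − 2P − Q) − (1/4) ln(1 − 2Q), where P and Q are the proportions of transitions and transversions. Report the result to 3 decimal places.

P = 192/1389 ≈ 0.138229 and Q = 612/1389 ≈ 0.440605.
Under the Kimura two-parameter model, d = −½ ln(1 − 2P − Q) − ¼ ln(1 − 2Q).
1 − 2P − Q = 0.282937, giving −½ ln(0.282937) = 0.631266.
1 − 2Q = 0.11879, giving −¼ ln(0.11879) = 0.532600.
d = 0.631266 + 0.532600 = 1.163866.

1.164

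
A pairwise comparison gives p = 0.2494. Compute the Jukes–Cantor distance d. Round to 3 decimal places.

0.303

d = −(3/4) ln(1 − 4p/3) = −0.75 ln(1 − 0.332533) = −0.75 ln(0.667467)
  = −0.75 × (-0.404265) = 0.303199 substitutions/site.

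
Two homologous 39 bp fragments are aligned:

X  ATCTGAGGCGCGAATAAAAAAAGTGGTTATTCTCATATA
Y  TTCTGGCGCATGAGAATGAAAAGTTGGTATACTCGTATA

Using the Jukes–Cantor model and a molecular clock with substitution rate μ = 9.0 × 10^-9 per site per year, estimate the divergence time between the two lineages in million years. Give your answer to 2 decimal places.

24.49

The sequences differ at 13 of 39 sites, so p = 13/39 ≈ 0.333333.
d = −(3/4) ln(1 − 4p/3) = −0.75 ln(1 − 0.444444) = −0.75 ln(0.555556)
  = −0.75 × (-0.587786) = 0.440840 substitutions/site.
Under a molecular clock d = 2μt, so t = d/(2μ) = 0.440840 / (2 × 9.0 × 10^-9) = 24.49 million years.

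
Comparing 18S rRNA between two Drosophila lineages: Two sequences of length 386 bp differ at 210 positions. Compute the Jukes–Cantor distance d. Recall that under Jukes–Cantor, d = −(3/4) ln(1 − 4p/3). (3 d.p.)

p = 210/386 ≈ 0.544041.
d = −(3/4) ln(1 − 4p/3) = −0.75 ln(1 − 0.725388) = −0.75 ln(0.274612)
  = −0.75 × (-1.292396) = 0.969297 substitutions/site.

0.969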